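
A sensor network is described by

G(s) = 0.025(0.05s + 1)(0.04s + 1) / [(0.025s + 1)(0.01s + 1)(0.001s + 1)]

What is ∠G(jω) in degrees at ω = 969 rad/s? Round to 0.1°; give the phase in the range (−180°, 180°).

At ω = 969 rad/s:
zero (1 + j969·0.05) = 1 + j48.45 → |·| ≈ 48.46, ∠ ≈ 88.82°
zero (1 + j969·0.04) = 1 + j38.76 → |·| ≈ 38.773, ∠ ≈ 88.52°
pole (1 + j969·0.025) = 1 + j24.225 → |·| ≈ 24.246, ∠ ≈ 87.64°
pole (1 + j969·0.01) = 1 + j9.69 → |·| ≈ 9.7415, ∠ ≈ 84.11°
pole (1 + j969·0.001) = 1 + j0.969 → |·| ≈ 1.3925, ∠ ≈ 44.10°
∠G = (88.82° + 88.52°) − (87.64° + 84.11° + 44.10°) = -38.51°

-38.5°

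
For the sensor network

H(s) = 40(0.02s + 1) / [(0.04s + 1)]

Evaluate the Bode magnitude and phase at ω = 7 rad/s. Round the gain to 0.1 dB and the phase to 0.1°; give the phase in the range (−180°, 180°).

At ω = 7 rad/s:
zero (1 + j7·0.02) = 1 + j0.14 → |·| ≈ 1.0098, ∠ ≈ 7.97°
pole (1 + j7·0.04) = 1 + j0.28 → |·| ≈ 1.0385, ∠ ≈ 15.64°
|H| = 40 · 1.0098 / (1.0385) ≈ 38.895
Gain = 20 log₁₀(38.895) ≈ 31.80 dB
∠H = (7.97°) − (15.64°) = -7.67°

31.8 dB, -7.7°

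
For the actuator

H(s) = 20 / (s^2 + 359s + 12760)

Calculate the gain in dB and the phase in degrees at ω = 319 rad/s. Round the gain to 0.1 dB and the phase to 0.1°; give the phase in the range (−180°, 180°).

Substitute s = j319:
Numerator: 20 = 20 + j0
Denominator: (j319)^2 + 359(j319) + 12760 = -89001 + j114521
|N| = √(20² + 0²) ≈ 20, ∠N ≈ 0.00°
|D| = √(89001² + 114521²) ≈ 1.4504e+05, ∠D ≈ 127.85°
|H| = 20 / 1.4504e+05 ≈ 0.00013789
Gain = 20 log₁₀(0.00013789) ≈ -77.21 dB
∠H = 0.00° − 127.85° = -127.85°

-77.2 dB, -127.9°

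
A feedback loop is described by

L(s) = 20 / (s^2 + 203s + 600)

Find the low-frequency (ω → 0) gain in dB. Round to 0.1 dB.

-29.5 dB

L(0) = 20 / 600 ≈ 0.033333
20 log₁₀(0.033333) ≈ -29.54 dB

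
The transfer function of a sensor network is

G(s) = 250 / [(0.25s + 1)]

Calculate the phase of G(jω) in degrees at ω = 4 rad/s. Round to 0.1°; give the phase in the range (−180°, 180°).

At ω = 4 rad/s:
pole (1 + j4·0.25) = 1 + j1 → |·| ≈ 1.4142, ∠ ≈ 45.00°
∠G = (0°) − (45.00°) = -45.00°

-45.0°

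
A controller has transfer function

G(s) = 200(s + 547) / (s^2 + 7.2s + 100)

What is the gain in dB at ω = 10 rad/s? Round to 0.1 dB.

At s = jω = j10:
zero (s+547): 547 + j10 → |·| = √(547²+10²) = √299309 ≈ 547.09, ∠ = arctan(10/547) ≈ 1.05°
quadratic: (j10)² + 7.2·j10 + 100 = 0 + j72 → |·| ≈ 72, ∠ ≈ 90.00°
|G| = 200 · 547.09 / 72 ≈ 1519.7
Gain = 20 log₁₀(1519.7) ≈ 63.64 dB

63.6 dB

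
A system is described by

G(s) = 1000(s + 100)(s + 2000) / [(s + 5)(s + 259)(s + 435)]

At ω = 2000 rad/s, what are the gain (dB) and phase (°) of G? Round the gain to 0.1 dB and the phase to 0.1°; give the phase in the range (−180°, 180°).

-3.3 dB, -118.1°

At s = jω = j2000:
zero (s+100): 100 + j2000 → |·| = √(100²+2000²) = √4010000 ≈ 2002.5, ∠ = arctan(2000/100) ≈ 87.14°
zero (s+2000): 2000 + j2000 → |·| = √(2000²+2000²) = √8000000 ≈ 2828.4, ∠ = arctan(2000/2000) ≈ 45.00°
pole (s+5): 5 + j2000 → |·| = √(5²+2000²) = √4000025 ≈ 2000, ∠ = arctan(2000/5) ≈ 89.86°
pole (s+259): 259 + j2000 → |·| = √(259²+2000²) = √4067081 ≈ 2016.7, ∠ = arctan(2000/259) ≈ 82.62°
pole (s+435): 435 + j2000 → |·| = √(435²+2000²) = √4189225 ≈ 2046.8, ∠ = arctan(2000/435) ≈ 77.73°
|G| = 1000 · 5.6639e+06 / 8.2556e+09 ≈ 0.68607
Gain = 20 log₁₀(0.68607) ≈ -3.27 dB
∠G = 132.14° − 250.21° = -118.07°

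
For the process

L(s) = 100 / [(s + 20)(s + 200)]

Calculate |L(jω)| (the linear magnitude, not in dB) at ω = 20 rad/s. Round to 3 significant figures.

At s = jω = j20:
pole (s+20): 20 + j20 → |·| = √(20²+20²) = √800 ≈ 28.284, ∠ = arctan(20/20) ≈ 45.00°
pole (s+200): 200 + j20 → |·| = √(200²+20²) = √40400 ≈ 201, ∠ = arctan(20/200) ≈ 5.71°
|L| = 100 / 5685.1 ≈ 0.01759

0.0176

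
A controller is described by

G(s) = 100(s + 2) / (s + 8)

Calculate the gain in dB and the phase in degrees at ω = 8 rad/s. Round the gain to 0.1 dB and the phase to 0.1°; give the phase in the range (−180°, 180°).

37.3 dB, 31.0°

At s = jω = j8:
zero (s+2): 2 + j8 → |·| = √(2²+8²) = √68 ≈ 8.2462, ∠ = arctan(8/2) ≈ 75.96°
pole (s+8): 8 + j8 → |·| = √(8²+8²) = √128 ≈ 11.314, ∠ = arctan(8/8) ≈ 45.00°
|G| = 100 · 8.2462 / 11.314 ≈ 72.885
Gain = 20 log₁₀(72.885) ≈ 37.25 dB
∠G = 75.96° − 45.00° = 30.96°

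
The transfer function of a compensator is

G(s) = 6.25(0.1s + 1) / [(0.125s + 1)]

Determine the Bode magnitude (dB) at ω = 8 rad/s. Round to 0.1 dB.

At ω = 8 rad/s:
zero (1 + j8·0.1) = 1 + j0.8 → |·| ≈ 1.2806, ∠ ≈ 38.66°
pole (1 + j8·0.125) = 1 + j1 → |·| ≈ 1.4142, ∠ ≈ 45.00°
|G| = 6.25 · 1.2806 / (1.4142) ≈ 5.6596
Gain = 20 log₁₀(5.6596) ≈ 15.06 dB

15.1 dB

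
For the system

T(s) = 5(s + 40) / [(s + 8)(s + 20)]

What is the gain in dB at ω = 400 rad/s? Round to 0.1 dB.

-38.0 dB

At s = jω = j400:
zero (s+40): 40 + j400 → |·| = √(40²+400²) = √161600 ≈ 402, ∠ = arctan(400/40) ≈ 84.29°
pole (s+8): 8 + j400 → |·| = √(8²+400²) = √160064 ≈ 400.08, ∠ = arctan(400/8) ≈ 88.85°
pole (s+20): 20 + j400 → |·| = √(20²+400²) = √160400 ≈ 400.5, ∠ = arctan(400/20) ≈ 87.14°
|T| = 5 · 402 / 1.6023e+05 ≈ 0.012544
Gain = 20 log₁₀(0.012544) ≈ -38.03 dB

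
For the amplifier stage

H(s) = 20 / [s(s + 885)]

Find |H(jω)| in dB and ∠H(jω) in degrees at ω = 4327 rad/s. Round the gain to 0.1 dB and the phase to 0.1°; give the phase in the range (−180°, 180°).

At s = jω = j4327:
pole (s+885): 885 + j4327 → |·| = √(885²+4327²) = √19506154 ≈ 4416.6, ∠ = arctan(4327/885) ≈ 78.44°
pole at origin: |s| = 4327, ∠ = 90.00° (in denominator)
|H| = 20 / 1.9111e+07 ≈ 1.0465e-06
Gain = 20 log₁₀(1.0465e-06) ≈ -119.61 dB
∠H = 0.00° − 168.44° = -168.44°

-119.6 dB, -168.4°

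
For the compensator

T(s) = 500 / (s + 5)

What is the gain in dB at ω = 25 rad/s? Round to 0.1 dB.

Substitute s = j25:
Numerator: 500 = 500 + j0
Denominator: (j25) + 5 = 5 + j25
|N| = √(500² + 0²) ≈ 500, ∠N ≈ 0.00°
|D| = √(5² + 25²) ≈ 25.495, ∠D ≈ 78.69°
|T| = 500 / 25.495 ≈ 19.612
Gain = 20 log₁₀(19.612) ≈ 25.85 dB

25.9 dB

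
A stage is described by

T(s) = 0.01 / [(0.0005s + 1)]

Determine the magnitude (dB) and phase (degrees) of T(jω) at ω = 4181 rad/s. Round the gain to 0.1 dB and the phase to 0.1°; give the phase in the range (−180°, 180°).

-47.3 dB, -64.4°

At ω = 4181 rad/s:
pole (1 + j4181·0.0005) = 1 + j2.0905 → |·| ≈ 2.3174, ∠ ≈ 64.44°
|T| = 0.01 · 1 / (2.3174) ≈ 0.0043152
Gain = 20 log₁₀(0.0043152) ≈ -47.30 dB
∠T = (0°) − (64.44°) = -64.44°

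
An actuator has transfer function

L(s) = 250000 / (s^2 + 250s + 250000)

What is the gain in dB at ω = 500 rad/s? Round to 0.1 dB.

At s = jω = j500:
quadratic: (j500)² + 250·j500 + 250000 = 0 + j125000 → |·| ≈ 1.25e+05, ∠ ≈ 90.00°
|L| = 250000 / 1.25e+05 ≈ 2
Gain = 20 log₁₀(2) ≈ 6.02 dB

6.0 dB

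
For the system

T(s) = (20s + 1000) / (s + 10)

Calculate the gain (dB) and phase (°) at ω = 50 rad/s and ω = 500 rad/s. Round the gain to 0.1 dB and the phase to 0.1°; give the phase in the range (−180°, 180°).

ω = 50: 28.9 dB, -33.7°; ω = 500: 26.1 dB, -4.6°

Substitute s = j50:
Numerator: 20(j50) + 1000 = 1000 + j1000
Denominator: (j50) + 10 = 10 + j50
|N| = √(1000² + 1000²) ≈ 1414.2, ∠N ≈ 45.00°
|D| = √(10² + 50²) ≈ 50.99, ∠D ≈ 78.69°
|T| = 1414.2 / 50.99 ≈ 27.735
Gain = 20 log₁₀(27.735) ≈ 28.86 dB
∠T = 45.00° − 78.69° = -33.69°

Substitute s = j500:
Numerator: 20(j500) + 1000 = 1000 + j10000
Denominator: (j500) + 10 = 10 + j500
|N| = √(1000² + 10000²) ≈ 10050, ∠N ≈ 84.29°
|D| = √(10² + 500²) ≈ 500.1, ∠D ≈ 88.85°
|T| = 10050 / 500.1 ≈ 20.096
Gain = 20 log₁₀(20.096) ≈ 26.06 dB
∠T = 84.29° − 88.85° = -4.56°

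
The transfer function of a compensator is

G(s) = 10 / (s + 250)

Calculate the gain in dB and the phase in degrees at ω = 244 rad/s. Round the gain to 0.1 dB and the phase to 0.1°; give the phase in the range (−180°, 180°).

-30.9 dB, -44.3°

Substitute s = j244:
Numerator: 10 = 10 + j0
Denominator: (j244) + 250 = 250 + j244
|N| = √(10² + 0²) ≈ 10, ∠N ≈ 0.00°
|D| = √(250² + 244²) ≈ 349.34, ∠D ≈ 44.30°
|G| = 10 / 349.34 ≈ 0.028625
Gain = 20 log₁₀(0.028625) ≈ -30.87 dB
∠G = 0.00° − 44.30° = -44.30°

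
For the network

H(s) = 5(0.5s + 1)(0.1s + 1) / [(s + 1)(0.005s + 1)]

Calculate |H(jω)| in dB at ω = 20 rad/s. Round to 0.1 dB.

At ω = 20 rad/s:
zero (1 + j20·0.5) = 1 + j10 → |·| ≈ 10.05, ∠ ≈ 84.29°
zero (1 + j20·0.1) = 1 + j2 → |·| ≈ 2.2361, ∠ ≈ 63.43°
pole (1 + j20·1) = 1 + j20 → |·| ≈ 20.025, ∠ ≈ 87.14°
pole (1 + j20·0.005) = 1 + j0.1 → |·| ≈ 1.005, ∠ ≈ 5.71°
|H| = 5 · 10.05 · 2.2361 / (20.025 · 1.005) ≈ 5.5833
Gain = 20 log₁₀(5.5833) ≈ 14.94 dB

14.9 dB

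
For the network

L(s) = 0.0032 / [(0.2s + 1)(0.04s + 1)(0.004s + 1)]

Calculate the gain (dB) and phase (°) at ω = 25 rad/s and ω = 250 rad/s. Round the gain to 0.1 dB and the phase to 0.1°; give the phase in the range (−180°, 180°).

At ω = 25 rad/s:
pole (1 + j25·0.2) = 1 + j5 → |·| ≈ 5.099, ∠ ≈ 78.69°
pole (1 + j25·0.04) = 1 + j1 → |·| ≈ 1.4142, ∠ ≈ 45.00°
pole (1 + j25·0.004) = 1 + j0.1 → |·| ≈ 1.005, ∠ ≈ 5.71°
|L| = 0.0032 · 1 / (5.099 · 1.4142 · 1.005) ≈ 0.00044156
Gain = 20 log₁₀(0.00044156) ≈ -67.10 dB
∠L = (0°) − (78.69° + 45.00° + 5.71°) = -129.40°

At ω = 250 rad/s:
pole (1 + j250·0.2) = 1 + j50 → |·| ≈ 50.01, ∠ ≈ 88.85°
pole (1 + j250·0.04) = 1 + j10 → |·| ≈ 10.05, ∠ ≈ 84.29°
pole (1 + j250·0.004) = 1 + j1 → |·| ≈ 1.4142, ∠ ≈ 45.00°
|L| = 0.0032 · 1 / (50.01 · 10.05 · 1.4142) ≈ 4.5021e-06
Gain = 20 log₁₀(4.5021e-06) ≈ -106.93 dB
∠L = (0°) − (88.85° + 84.29° + 45.00°) = -218.14° ≡ 141.86° (principal value)

ω = 25: -67.1 dB, -129.4°; ω = 250: -106.9 dB, 141.9°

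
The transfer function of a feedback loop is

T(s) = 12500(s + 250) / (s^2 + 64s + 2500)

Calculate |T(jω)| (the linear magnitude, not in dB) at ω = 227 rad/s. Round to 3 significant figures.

At s = jω = j227:
zero (s+250): 250 + j227 → |·| = √(250²+227²) = √114029 ≈ 337.68, ∠ = arctan(227/250) ≈ 42.24°
quadratic: (j227)² + 64·j227 + 2500 = -49029 + j14528 → |·| ≈ 51136, ∠ ≈ 163.49°
|T| = 12500 · 337.68 / 51136 ≈ 82.545

82.5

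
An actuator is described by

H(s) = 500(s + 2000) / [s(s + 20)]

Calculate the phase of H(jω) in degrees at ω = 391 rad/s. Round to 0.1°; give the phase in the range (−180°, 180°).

-166.0°

At s = jω = j391:
zero (s+2000): 2000 + j391 → |·| = √(2000²+391²) = √4152881 ≈ 2037.9, ∠ = arctan(391/2000) ≈ 11.06°
pole (s+20): 20 + j391 → |·| = √(20²+391²) = √153281 ≈ 391.51, ∠ = arctan(391/20) ≈ 87.07°
pole at origin: |s| = 391, ∠ = 90.00° (in denominator)
∠H = 11.06° − 177.07° = -166.01°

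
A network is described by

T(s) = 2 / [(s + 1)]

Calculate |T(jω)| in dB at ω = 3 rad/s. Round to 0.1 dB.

At ω = 3 rad/s:
pole (1 + j3·1) = 1 + j3 → |·| ≈ 3.1623, ∠ ≈ 71.57°
|T| = 2 · 1 / (3.1623) ≈ 0.63245
Gain = 20 log₁₀(0.63245) ≈ -3.98 dB

-4.0 dB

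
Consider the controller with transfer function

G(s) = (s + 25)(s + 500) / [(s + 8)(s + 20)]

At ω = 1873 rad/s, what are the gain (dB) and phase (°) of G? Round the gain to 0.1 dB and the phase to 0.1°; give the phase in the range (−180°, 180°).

At s = jω = j1873:
zero (s+25): 25 + j1873 → |·| = √(25²+1873²) = √3508754 ≈ 1873.2, ∠ = arctan(1873/25) ≈ 89.24°
zero (s+500): 500 + j1873 → |·| = √(500²+1873²) = √3758129 ≈ 1938.6, ∠ = arctan(1873/500) ≈ 75.05°
pole (s+8): 8 + j1873 → |·| = √(8²+1873²) = √3508193 ≈ 1873, ∠ = arctan(1873/8) ≈ 89.76°
pole (s+20): 20 + j1873 → |·| = √(20²+1873²) = √3508529 ≈ 1873.1, ∠ = arctan(1873/20) ≈ 89.39°
|G| = 1 · 3.6314e+06 / 3.5083e+06 ≈ 1.0351
Gain = 20 log₁₀(1.0351) ≈ 0.30 dB
∠G = 164.29° − 179.15° = -14.86°

0.3 dB, -14.9°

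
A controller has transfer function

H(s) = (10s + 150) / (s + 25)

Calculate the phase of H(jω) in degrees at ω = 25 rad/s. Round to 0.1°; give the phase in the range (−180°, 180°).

Substitute s = j25:
Numerator: 10(j25) + 150 = 150 + j250
Denominator: (j25) + 25 = 25 + j25
|N| = √(150² + 250²) ≈ 291.55, ∠N ≈ 59.04°
|D| = √(25² + 25²) ≈ 35.355, ∠D ≈ 45.00°
∠H = 59.04° − 45.00° = 14.04°

14.0°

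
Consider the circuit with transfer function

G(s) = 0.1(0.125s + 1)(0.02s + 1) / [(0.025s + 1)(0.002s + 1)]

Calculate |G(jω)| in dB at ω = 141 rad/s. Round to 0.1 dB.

At ω = 141 rad/s:
zero (1 + j141·0.125) = 1 + j17.625 → |·| ≈ 17.653, ∠ ≈ 86.75°
zero (1 + j141·0.02) = 1 + j2.82 → |·| ≈ 2.9921, ∠ ≈ 70.47°
pole (1 + j141·0.025) = 1 + j3.525 → |·| ≈ 3.6641, ∠ ≈ 74.16°
pole (1 + j141·0.002) = 1 + j0.282 → |·| ≈ 1.039, ∠ ≈ 15.75°
|G| = 0.1 · 17.653 · 2.9921 / (3.6641 · 1.039) ≈ 1.3874
Gain = 20 log₁₀(1.3874) ≈ 2.84 dB

2.8 dB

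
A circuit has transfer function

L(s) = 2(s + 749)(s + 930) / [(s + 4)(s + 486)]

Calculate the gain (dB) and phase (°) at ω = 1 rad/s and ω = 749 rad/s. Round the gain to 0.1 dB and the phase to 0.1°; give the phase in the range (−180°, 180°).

At s = jω = j1:
zero (s+749): 749 + j1 → |·| = √(749²+1²) = √561002 ≈ 749, ∠ = arctan(1/749) ≈ 0.08°
zero (s+930): 930 + j1 → |·| = √(930²+1²) = √864901 ≈ 930, ∠ = arctan(1/930) ≈ 0.06°
pole (s+4): 4 + j1 → |·| = √(4²+1²) = √17 ≈ 4.1231, ∠ = arctan(1/4) ≈ 14.04°
pole (s+486): 486 + j1 → |·| = √(486²+1²) = √236197 ≈ 486, ∠ = arctan(1/486) ≈ 0.12°
|L| = 2 · 6.9657e+05 / 2003.8 ≈ 695.25
Gain = 20 log₁₀(695.25) ≈ 56.84 dB
∠L = 0.14° − 14.16° = -14.02°

At s = jω = j749:
zero (s+749): 749 + j749 → |·| = √(749²+749²) = √1122002 ≈ 1059.2, ∠ = arctan(749/749) ≈ 45.00°
zero (s+930): 930 + j749 → |·| = √(930²+749²) = √1425901 ≈ 1194.1, ∠ = arctan(749/930) ≈ 38.85°
pole (s+4): 4 + j749 → |·| = √(4²+749²) = √561017 ≈ 749.01, ∠ = arctan(749/4) ≈ 89.69°
pole (s+486): 486 + j749 → |·| = √(486²+749²) = √797197 ≈ 892.86, ∠ = arctan(749/486) ≈ 57.02°
|L| = 2 · 1.2648e+06 / 6.6876e+05 ≈ 3.7825
Gain = 20 log₁₀(3.7825) ≈ 11.56 dB
∠L = 83.85° − 146.71° = -62.86°

ω = 1: 56.8 dB, -14.0°; ω = 749: 11.6 dB, -62.9°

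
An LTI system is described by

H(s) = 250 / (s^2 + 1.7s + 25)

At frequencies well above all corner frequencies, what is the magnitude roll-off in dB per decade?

-40 dB/decade

Each pole contributes −20 dB/decade at high frequency; each zero contributes +20 dB/decade.
Net: 0 zero(s) − 2 pole(s) → -40 dB/decade.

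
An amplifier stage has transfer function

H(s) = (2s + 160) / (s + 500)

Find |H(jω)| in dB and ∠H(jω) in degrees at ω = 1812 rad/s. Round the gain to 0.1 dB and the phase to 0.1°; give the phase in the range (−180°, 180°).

Substitute s = j1812:
Numerator: 2(j1812) + 160 = 160 + j3624
Denominator: (j1812) + 500 = 500 + j1812
|N| = √(160² + 3624²) ≈ 3627.5, ∠N ≈ 87.47°
|D| = √(500² + 1812²) ≈ 1879.7, ∠D ≈ 74.57°
|H| = 3627.5 / 1879.7 ≈ 1.9298
Gain = 20 log₁₀(1.9298) ≈ 5.71 dB
∠H = 87.47° − 74.57° = 12.90°

5.7 dB, 12.9°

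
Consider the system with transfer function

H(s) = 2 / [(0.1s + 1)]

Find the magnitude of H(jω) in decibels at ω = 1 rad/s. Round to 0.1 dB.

6.0 dB

At ω = 1 rad/s:
pole (1 + j1·0.1) = 1 + j0.1 → |·| ≈ 1.005, ∠ ≈ 5.71°
|H| = 2 · 1 / (1.005) ≈ 1.99
Gain = 20 log₁₀(1.99) ≈ 5.98 dB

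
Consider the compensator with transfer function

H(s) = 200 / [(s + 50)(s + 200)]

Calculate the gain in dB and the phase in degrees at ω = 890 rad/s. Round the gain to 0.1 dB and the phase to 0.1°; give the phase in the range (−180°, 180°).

-72.2 dB, -164.1°

At s = jω = j890:
pole (s+50): 50 + j890 → |·| = √(50²+890²) = √794600 ≈ 891.4, ∠ = arctan(890/50) ≈ 86.78°
pole (s+200): 200 + j890 → |·| = √(200²+890²) = √832100 ≈ 912.2, ∠ = arctan(890/200) ≈ 77.33°
|H| = 200 / 8.1314e+05 ≈ 0.00024596
Gain = 20 log₁₀(0.00024596) ≈ -72.18 dB
∠H = 0.00° − 164.11° = -164.11°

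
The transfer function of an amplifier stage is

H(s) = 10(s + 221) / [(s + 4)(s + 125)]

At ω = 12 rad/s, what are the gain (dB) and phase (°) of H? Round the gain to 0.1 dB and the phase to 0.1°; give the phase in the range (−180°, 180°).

2.9 dB, -73.9°

At s = jω = j12:
zero (s+221): 221 + j12 → |·| = √(221²+12²) = √48985 ≈ 221.33, ∠ = arctan(12/221) ≈ 3.11°
pole (s+4): 4 + j12 → |·| = √(4²+12²) = √160 ≈ 12.649, ∠ = arctan(12/4) ≈ 71.57°
pole (s+125): 125 + j12 → |·| = √(125²+12²) = √15769 ≈ 125.57, ∠ = arctan(12/125) ≈ 5.48°
|H| = 10 · 221.33 / 1588.3 ≈ 1.3935
Gain = 20 log₁₀(1.3935) ≈ 2.88 dB
∠H = 3.11° − 77.05° = -73.94°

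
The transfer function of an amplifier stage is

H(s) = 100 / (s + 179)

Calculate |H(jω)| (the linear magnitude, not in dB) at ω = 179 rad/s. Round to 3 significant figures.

0.395

At s = jω = j179:
pole (s+179): 179 + j179 → |·| = √(179²+179²) = √64082 ≈ 253.14, ∠ = arctan(179/179) ≈ 45.00°
|H| = 100 / 253.14 ≈ 0.39504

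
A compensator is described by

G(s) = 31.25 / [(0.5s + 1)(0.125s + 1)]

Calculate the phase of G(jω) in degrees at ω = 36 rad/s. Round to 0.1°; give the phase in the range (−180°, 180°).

-164.3°

At ω = 36 rad/s:
pole (1 + j36·0.5) = 1 + j18 → |·| ≈ 18.028, ∠ ≈ 86.82°
pole (1 + j36·0.125) = 1 + j4.5 → |·| ≈ 4.6098, ∠ ≈ 77.47°
∠G = (0°) − (86.82° + 77.47°) = -164.29°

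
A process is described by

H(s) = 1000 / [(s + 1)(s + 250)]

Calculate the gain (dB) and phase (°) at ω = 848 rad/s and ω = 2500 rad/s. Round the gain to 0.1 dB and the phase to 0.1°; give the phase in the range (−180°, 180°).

At s = jω = j848:
pole (s+1): 1 + j848 → |·| = √(1²+848²) = √719105 ≈ 848, ∠ = arctan(848/1) ≈ 89.93°
pole (s+250): 250 + j848 → |·| = √(250²+848²) = √781604 ≈ 884.08, ∠ = arctan(848/250) ≈ 73.57°
|H| = 1000 / 7.497e+05 ≈ 0.0013339
Gain = 20 log₁₀(0.0013339) ≈ -57.50 dB
∠H = 0.00° − 163.50° = -163.50°

At s = jω = j2500:
pole (s+1): 1 + j2500 → |·| = √(1²+2500²) = √6250001 ≈ 2500, ∠ = arctan(2500/1) ≈ 89.98°
pole (s+250): 250 + j2500 → |·| = √(250²+2500²) = √6312500 ≈ 2512.5, ∠ = arctan(2500/250) ≈ 84.29°
|H| = 1000 / 6.2812e+06 ≈ 0.00015921
Gain = 20 log₁₀(0.00015921) ≈ -75.96 dB
∠H = 0.00° − 174.27° = -174.27°

ω = 848: -57.5 dB, -163.5°; ω = 2500: -76.0 dB, -174.3°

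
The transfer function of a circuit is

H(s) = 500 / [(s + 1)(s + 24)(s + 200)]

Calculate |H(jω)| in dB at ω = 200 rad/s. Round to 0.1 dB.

At s = jω = j200:
pole (s+1): 1 + j200 → |·| = √(1²+200²) = √40001 ≈ 200, ∠ = arctan(200/1) ≈ 89.71°
pole (s+24): 24 + j200 → |·| = √(24²+200²) = √40576 ≈ 201.43, ∠ = arctan(200/24) ≈ 83.16°
pole (s+200): 200 + j200 → |·| = √(200²+200²) = √80000 ≈ 282.84, ∠ = arctan(200/200) ≈ 45.00°
|H| = 500 / 1.1394e+07 ≈ 4.3883e-05
Gain = 20 log₁₀(4.3883e-05) ≈ -87.15 dB

-87.2 dB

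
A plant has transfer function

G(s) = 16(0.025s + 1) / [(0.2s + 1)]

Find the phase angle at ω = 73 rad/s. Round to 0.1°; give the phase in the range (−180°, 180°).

-24.8°

At ω = 73 rad/s:
zero (1 + j73·0.025) = 1 + j1.825 → |·| ≈ 2.081, ∠ ≈ 61.28°
pole (1 + j73·0.2) = 1 + j14.6 → |·| ≈ 14.634, ∠ ≈ 86.08°
∠G = (61.28°) − (86.08°) = -24.80°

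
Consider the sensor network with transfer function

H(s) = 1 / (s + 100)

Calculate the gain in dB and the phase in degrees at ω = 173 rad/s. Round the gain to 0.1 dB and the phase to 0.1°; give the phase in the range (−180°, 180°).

-46.0 dB, -60.0°

Substitute s = j173:
Numerator: 1 = 1 + j0
Denominator: (j173) + 100 = 100 + j173
|N| = √(1² + 0²) ≈ 1, ∠N ≈ 0.00°
|D| = √(100² + 173²) ≈ 199.82, ∠D ≈ 59.97°
|H| = 1 / 199.82 ≈ 0.0050045
Gain = 20 log₁₀(0.0050045) ≈ -46.01 dB
∠H = 0.00° − 59.97° = -59.97°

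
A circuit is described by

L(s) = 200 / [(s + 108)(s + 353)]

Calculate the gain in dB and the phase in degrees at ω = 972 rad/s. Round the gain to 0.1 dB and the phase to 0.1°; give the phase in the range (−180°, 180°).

At s = jω = j972:
pole (s+108): 108 + j972 → |·| = √(108²+972²) = √956448 ≈ 977.98, ∠ = arctan(972/108) ≈ 83.66°
pole (s+353): 353 + j972 → |·| = √(353²+972²) = √1069393 ≈ 1034.1, ∠ = arctan(972/353) ≈ 70.04°
|L| = 200 / 1.0113e+06 ≈ 0.00019777
Gain = 20 log₁₀(0.00019777) ≈ -74.08 dB
∠L = 0.00° − 153.70° = -153.70°

-74.1 dB, -153.7°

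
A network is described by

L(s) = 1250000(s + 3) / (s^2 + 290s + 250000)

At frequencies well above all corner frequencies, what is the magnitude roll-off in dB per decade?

-20 dB/decade

Each pole contributes −20 dB/decade at high frequency; each zero contributes +20 dB/decade.
Net: 1 zero(s) − 2 pole(s) → -20 dB/decade.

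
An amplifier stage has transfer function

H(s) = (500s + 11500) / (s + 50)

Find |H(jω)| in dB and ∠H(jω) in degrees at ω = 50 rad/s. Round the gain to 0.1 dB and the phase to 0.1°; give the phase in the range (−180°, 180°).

51.8 dB, 20.3°

Substitute s = j50:
Numerator: 500(j50) + 11500 = 11500 + j25000
Denominator: (j50) + 50 = 50 + j50
|N| = √(11500² + 25000²) ≈ 27518, ∠N ≈ 65.30°
|D| = √(50² + 50²) ≈ 70.711, ∠D ≈ 45.00°
|H| = 27518 / 70.711 ≈ 389.16
Gain = 20 log₁₀(389.16) ≈ 51.80 dB
∠H = 65.30° − 45.00° = 20.30°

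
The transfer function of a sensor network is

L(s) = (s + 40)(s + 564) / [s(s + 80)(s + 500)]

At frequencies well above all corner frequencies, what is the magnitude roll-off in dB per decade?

-20 dB/decade

Each pole contributes −20 dB/decade at high frequency; each zero contributes +20 dB/decade.
Net: 2 zero(s) − 3 pole(s) → -20 dB/decade.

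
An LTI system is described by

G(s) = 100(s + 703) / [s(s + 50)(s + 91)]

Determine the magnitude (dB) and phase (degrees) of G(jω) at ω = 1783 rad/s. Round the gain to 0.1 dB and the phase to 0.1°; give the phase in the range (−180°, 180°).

-89.4 dB, 163.0°

At s = jω = j1783:
zero (s+703): 703 + j1783 → |·| = √(703²+1783²) = √3673298 ≈ 1916.6, ∠ = arctan(1783/703) ≈ 68.48°
pole (s+50): 50 + j1783 → |·| = √(50²+1783²) = √3181589 ≈ 1783.7, ∠ = arctan(1783/50) ≈ 88.39°
pole (s+91): 91 + j1783 → |·| = √(91²+1783²) = √3187370 ≈ 1785.3, ∠ = arctan(1783/91) ≈ 87.08°
pole at origin: |s| = 1783, ∠ = 90.00° (in denominator)
|G| = 100 · 1916.6 / 5.6779e+09 ≈ 3.3755e-05
Gain = 20 log₁₀(3.3755e-05) ≈ -89.43 dB
∠G = 68.48° − 265.47° = -196.99° ≡ 163.01° (principal value)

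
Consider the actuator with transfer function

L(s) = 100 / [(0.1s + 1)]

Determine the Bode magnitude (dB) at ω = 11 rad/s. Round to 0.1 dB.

At ω = 11 rad/s:
pole (1 + j11·0.1) = 1 + j1.1 → |·| ≈ 1.4866, ∠ ≈ 47.73°
|L| = 100 · 1 / (1.4866) ≈ 67.268
Gain = 20 log₁₀(67.268) ≈ 36.56 dB

36.6 dB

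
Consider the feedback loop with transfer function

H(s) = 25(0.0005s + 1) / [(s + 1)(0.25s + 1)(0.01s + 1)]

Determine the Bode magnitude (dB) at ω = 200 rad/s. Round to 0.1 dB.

-59.0 dB

At ω = 200 rad/s:
zero (1 + j200·0.0005) = 1 + j0.1 → |·| ≈ 1.005, ∠ ≈ 5.71°
pole (1 + j200·1) = 1 + j200 → |·| ≈ 200, ∠ ≈ 89.71°
pole (1 + j200·0.25) = 1 + j50 → |·| ≈ 50.01, ∠ ≈ 88.85°
pole (1 + j200·0.01) = 1 + j2 → |·| ≈ 2.2361, ∠ ≈ 63.43°
|H| = 25 · 1.005 / (200 · 50.01 · 2.2361) ≈ 0.0011234
Gain = 20 log₁₀(0.0011234) ≈ -58.99 dB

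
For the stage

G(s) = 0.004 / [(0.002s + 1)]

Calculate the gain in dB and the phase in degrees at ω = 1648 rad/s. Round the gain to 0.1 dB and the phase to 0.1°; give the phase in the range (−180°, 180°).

-58.7 dB, -73.1°

At ω = 1648 rad/s:
pole (1 + j1648·0.002) = 1 + j3.296 → |·| ≈ 3.4444, ∠ ≈ 73.12°
|G| = 0.004 · 1 / (3.4444) ≈ 0.0011613
Gain = 20 log₁₀(0.0011613) ≈ -58.70 dB
∠G = (0°) − (73.12°) = -73.12°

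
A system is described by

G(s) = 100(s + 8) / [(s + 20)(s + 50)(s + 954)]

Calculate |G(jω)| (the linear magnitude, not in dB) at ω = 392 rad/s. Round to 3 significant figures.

At s = jω = j392:
zero (s+8): 8 + j392 → |·| = √(8²+392²) = √153728 ≈ 392.08, ∠ = arctan(392/8) ≈ 88.83°
pole (s+20): 20 + j392 → |·| = √(20²+392²) = √154064 ≈ 392.51, ∠ = arctan(392/20) ≈ 87.08°
pole (s+50): 50 + j392 → |·| = √(50²+392²) = √156164 ≈ 395.18, ∠ = arctan(392/50) ≈ 82.73°
pole (s+954): 954 + j392 → |·| = √(954²+392²) = √1063780 ≈ 1031.4, ∠ = arctan(392/954) ≈ 22.34°
|G| = 100 · 392.08 / 1.5998e+08 ≈ 0.00024508

0.000245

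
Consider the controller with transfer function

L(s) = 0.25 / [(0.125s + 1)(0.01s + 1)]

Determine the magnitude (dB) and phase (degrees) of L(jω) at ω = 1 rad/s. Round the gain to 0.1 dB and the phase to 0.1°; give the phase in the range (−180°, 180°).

At ω = 1 rad/s:
pole (1 + j1·0.125) = 1 + j0.125 → |·| ≈ 1.0078, ∠ ≈ 7.13°
pole (1 + j1·0.01) = 1 + j0.01 → |·| ≈ 1, ∠ ≈ 0.57°
|L| = 0.25 · 1 / (1.0078 · 1) ≈ 0.24807
Gain = 20 log₁₀(0.24807) ≈ -12.11 dB
∠L = (0°) − (7.13° + 0.57°) = -7.70°

-12.1 dB, -7.7°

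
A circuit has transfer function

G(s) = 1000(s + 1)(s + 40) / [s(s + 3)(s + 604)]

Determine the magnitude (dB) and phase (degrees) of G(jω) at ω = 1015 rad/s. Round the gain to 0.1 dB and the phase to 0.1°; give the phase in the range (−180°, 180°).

-1.4 dB, -61.4°

At s = jω = j1015:
zero (s+1): 1 + j1015 → |·| = √(1²+1015²) = √1030226 ≈ 1015, ∠ = arctan(1015/1) ≈ 89.94°
zero (s+40): 40 + j1015 → |·| = √(40²+1015²) = √1031825 ≈ 1015.8, ∠ = arctan(1015/40) ≈ 87.74°
pole (s+3): 3 + j1015 → |·| = √(3²+1015²) = √1030234 ≈ 1015, ∠ = arctan(1015/3) ≈ 89.83°
pole (s+604): 604 + j1015 → |·| = √(604²+1015²) = √1395041 ≈ 1181.1, ∠ = arctan(1015/604) ≈ 59.24°
pole at origin: |s| = 1015, ∠ = 90.00° (in denominator)
|G| = 1000 · 1.031e+06 / 1.2168e+09 ≈ 0.8473
Gain = 20 log₁₀(0.8473) ≈ -1.44 dB
∠G = 177.68° − 239.07° = -61.39°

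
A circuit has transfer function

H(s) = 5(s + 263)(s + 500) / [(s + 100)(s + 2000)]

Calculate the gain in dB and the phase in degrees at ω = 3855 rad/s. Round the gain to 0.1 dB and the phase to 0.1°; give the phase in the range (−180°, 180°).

13.0 dB, 17.6°

At s = jω = j3855:
zero (s+263): 263 + j3855 → |·| = √(263²+3855²) = √14930194 ≈ 3864, ∠ = arctan(3855/263) ≈ 86.10°
zero (s+500): 500 + j3855 → |·| = √(500²+3855²) = √15111025 ≈ 3887.3, ∠ = arctan(3855/500) ≈ 82.61°
pole (s+100): 100 + j3855 → |·| = √(100²+3855²) = √14871025 ≈ 3856.3, ∠ = arctan(3855/100) ≈ 88.51°
pole (s+2000): 2000 + j3855 → |·| = √(2000²+3855²) = √18861025 ≈ 4342.9, ∠ = arctan(3855/2000) ≈ 62.58°
|H| = 5 · 1.5021e+07 / 1.6748e+07 ≈ 4.4844
Gain = 20 log₁₀(4.4844) ≈ 13.03 dB
∠H = 168.71° − 151.09° = 17.62°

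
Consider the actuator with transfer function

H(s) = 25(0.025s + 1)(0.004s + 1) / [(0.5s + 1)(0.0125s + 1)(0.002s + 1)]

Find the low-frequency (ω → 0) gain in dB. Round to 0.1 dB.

28.0 dB

H(0) = 25 · 1 / 1 = 25
20 log₁₀(25) ≈ 27.96 dB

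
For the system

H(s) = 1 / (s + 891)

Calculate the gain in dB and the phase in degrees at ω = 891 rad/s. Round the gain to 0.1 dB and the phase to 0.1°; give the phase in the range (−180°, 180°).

At s = jω = j891:
pole (s+891): 891 + j891 → |·| = √(891²+891²) = √1587762 ≈ 1260.1, ∠ = arctan(891/891) ≈ 45.00°
|H| = 1 / 1260.1 ≈ 0.00079359
Gain = 20 log₁₀(0.00079359) ≈ -62.01 dB
∠H = 0.00° − 45.00° = -45.00°

-62.0 dB, -45.0°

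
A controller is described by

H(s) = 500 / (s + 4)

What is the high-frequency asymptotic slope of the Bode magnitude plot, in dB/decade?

Each pole contributes −20 dB/decade at high frequency; each zero contributes +20 dB/decade.
Net: 0 zero(s) − 1 pole(s) → -20 dB/decade.

-20 dB/decade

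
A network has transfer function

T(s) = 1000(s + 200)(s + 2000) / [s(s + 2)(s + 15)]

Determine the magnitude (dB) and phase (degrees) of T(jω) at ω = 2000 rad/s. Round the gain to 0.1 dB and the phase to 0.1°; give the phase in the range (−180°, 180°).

At s = jω = j2000:
zero (s+200): 200 + j2000 → |·| = √(200²+2000²) = √4040000 ≈ 2010, ∠ = arctan(2000/200) ≈ 84.29°
zero (s+2000): 2000 + j2000 → |·| = √(2000²+2000²) = √8000000 ≈ 2828.4, ∠ = arctan(2000/2000) ≈ 45.00°
pole (s+2): 2 + j2000 → |·| = √(2²+2000²) = √4000004 ≈ 2000, ∠ = arctan(2000/2) ≈ 89.94°
pole (s+15): 15 + j2000 → |·| = √(15²+2000²) = √4000225 ≈ 2000.1, ∠ = arctan(2000/15) ≈ 89.57°
pole at origin: |s| = 2000, ∠ = 90.00° (in denominator)
|T| = 1000 · 5.6851e+06 / 8.0004e+09 ≈ 0.7106
Gain = 20 log₁₀(0.7106) ≈ -2.97 dB
∠T = 129.29° − 269.51° = -140.22°

-3.0 dB, -140.2°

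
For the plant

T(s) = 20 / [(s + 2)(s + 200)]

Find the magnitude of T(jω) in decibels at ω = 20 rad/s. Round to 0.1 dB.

-46.1 dB

At s = jω = j20:
pole (s+2): 2 + j20 → |·| = √(2²+20²) = √404 ≈ 20.1, ∠ = arctan(20/2) ≈ 84.29°
pole (s+200): 200 + j20 → |·| = √(200²+20²) = √40400 ≈ 201, ∠ = arctan(20/200) ≈ 5.71°
|T| = 20 / 4040.1 ≈ 0.0049504
Gain = 20 log₁₀(0.0049504) ≈ -46.11 dB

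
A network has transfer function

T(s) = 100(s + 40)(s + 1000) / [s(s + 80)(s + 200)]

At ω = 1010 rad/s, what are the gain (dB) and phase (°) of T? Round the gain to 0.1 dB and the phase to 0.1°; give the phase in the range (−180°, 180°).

At s = jω = j1010:
zero (s+40): 40 + j1010 → |·| = √(40²+1010²) = √1021700 ≈ 1010.8, ∠ = arctan(1010/40) ≈ 87.73°
zero (s+1000): 1000 + j1010 → |·| = √(1000²+1010²) = √2020100 ≈ 1421.3, ∠ = arctan(1010/1000) ≈ 45.29°
pole (s+80): 80 + j1010 → |·| = √(80²+1010²) = √1026500 ≈ 1013.2, ∠ = arctan(1010/80) ≈ 85.47°
pole (s+200): 200 + j1010 → |·| = √(200²+1010²) = √1060100 ≈ 1029.6, ∠ = arctan(1010/200) ≈ 78.80°
pole at origin: |s| = 1010, ∠ = 90.00° (in denominator)
|T| = 100 · 1.4367e+06 / 1.0536e+09 ≈ 0.13636
Gain = 20 log₁₀(0.13636) ≈ -17.31 dB
∠T = 133.02° − 254.27° = -121.25°

-17.3 dB, -121.3°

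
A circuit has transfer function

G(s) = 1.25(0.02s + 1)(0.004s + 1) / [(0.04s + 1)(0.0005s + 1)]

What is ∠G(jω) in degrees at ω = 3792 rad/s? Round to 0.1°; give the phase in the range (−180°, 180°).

23.7°

At ω = 3792 rad/s:
zero (1 + j3792·0.02) = 1 + j75.84 → |·| ≈ 75.847, ∠ ≈ 89.24°
zero (1 + j3792·0.004) = 1 + j15.168 → |·| ≈ 15.201, ∠ ≈ 86.23°
pole (1 + j3792·0.04) = 1 + j151.68 → |·| ≈ 151.68, ∠ ≈ 89.62°
pole (1 + j3792·0.0005) = 1 + j1.896 → |·| ≈ 2.1436, ∠ ≈ 62.19°
∠G = (89.24° + 86.23°) − (89.62° + 62.19°) = 23.66°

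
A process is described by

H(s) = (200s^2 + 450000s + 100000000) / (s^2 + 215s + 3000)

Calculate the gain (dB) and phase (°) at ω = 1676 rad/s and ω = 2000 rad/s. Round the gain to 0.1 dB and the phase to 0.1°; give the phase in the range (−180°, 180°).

Substitute s = j1676:
Numerator: 200(j1676)^2 + 450000(j1676) + 100000000 = -461795200 + j754200000
Denominator: (j1676)^2 + 215(j1676) + 3000 = -2805976 + j360340
|N| = √(461795200² + 754200000²) ≈ 8.8435e+08, ∠N ≈ 121.48°
|D| = √(2805976² + 360340²) ≈ 2.829e+06, ∠D ≈ 172.68°
|H| = 8.8435e+08 / 2.829e+06 ≈ 312.6
Gain = 20 log₁₀(312.6) ≈ 49.90 dB
∠H = 121.48° − 172.68° = -51.20°

Substitute s = j2000:
Numerator: 200(j2000)^2 + 450000(j2000) + 100000000 = -700000000 + j900000000
Denominator: (j2000)^2 + 215(j2000) + 3000 = -3997000 + j430000
|N| = √(700000000² + 900000000²) ≈ 1.1402e+09, ∠N ≈ 127.87°
|D| = √(3997000² + 430000²) ≈ 4.0201e+06, ∠D ≈ 173.86°
|H| = 1.1402e+09 / 4.0201e+06 ≈ 283.62
Gain = 20 log₁₀(283.62) ≈ 49.05 dB
∠H = 127.87° − 173.86° = -45.99°

ω = 1676: 49.9 dB, -51.2°; ω = 2000: 49.1 dB, -46.0°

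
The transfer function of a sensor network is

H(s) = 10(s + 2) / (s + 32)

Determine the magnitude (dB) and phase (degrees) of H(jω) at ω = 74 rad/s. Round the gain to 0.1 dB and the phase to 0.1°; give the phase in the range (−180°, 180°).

19.3 dB, 21.8°

At s = jω = j74:
zero (s+2): 2 + j74 → |·| = √(2²+74²) = √5480 ≈ 74.027, ∠ = arctan(74/2) ≈ 88.45°
pole (s+32): 32 + j74 → |·| = √(32²+74²) = √6500 ≈ 80.623, ∠ = arctan(74/32) ≈ 66.61°
|H| = 10 · 74.027 / 80.623 ≈ 9.1819
Gain = 20 log₁₀(9.1819) ≈ 19.26 dB
∠H = 88.45° − 66.61° = 21.84°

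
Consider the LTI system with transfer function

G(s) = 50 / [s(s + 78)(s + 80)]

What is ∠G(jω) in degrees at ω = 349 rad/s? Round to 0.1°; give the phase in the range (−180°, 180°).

115.5°

At s = jω = j349:
pole (s+78): 78 + j349 → |·| = √(78²+349²) = √127885 ≈ 357.61, ∠ = arctan(349/78) ≈ 77.40°
pole (s+80): 80 + j349 → |·| = √(80²+349²) = √128201 ≈ 358.05, ∠ = arctan(349/80) ≈ 77.09°
pole at origin: |s| = 349, ∠ = 90.00° (in denominator)
∠G = 0.00° − 244.49° = -244.49° ≡ 115.51° (principal value)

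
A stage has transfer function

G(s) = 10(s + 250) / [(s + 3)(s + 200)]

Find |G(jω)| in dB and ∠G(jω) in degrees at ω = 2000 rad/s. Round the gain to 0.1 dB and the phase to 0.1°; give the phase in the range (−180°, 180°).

At s = jω = j2000:
zero (s+250): 250 + j2000 → |·| = √(250²+2000²) = √4062500 ≈ 2015.6, ∠ = arctan(2000/250) ≈ 82.87°
pole (s+3): 3 + j2000 → |·| = √(3²+2000²) = √4000009 ≈ 2000, ∠ = arctan(2000/3) ≈ 89.91°
pole (s+200): 200 + j2000 → |·| = √(200²+2000²) = √4040000 ≈ 2010, ∠ = arctan(2000/200) ≈ 84.29°
|G| = 10 · 2015.6 / 4.02e+06 ≈ 0.0050139
Gain = 20 log₁₀(0.0050139) ≈ -46.00 dB
∠G = 82.87° − 174.20° = -91.33°

-46.0 dB, -91.3°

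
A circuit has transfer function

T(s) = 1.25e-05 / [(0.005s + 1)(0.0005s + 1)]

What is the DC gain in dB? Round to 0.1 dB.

-98.1 dB

T(0) = 1.25e-05 · 1 / 1 = 1.25e-05
20 log₁₀(1.25e-05) ≈ -98.06 dB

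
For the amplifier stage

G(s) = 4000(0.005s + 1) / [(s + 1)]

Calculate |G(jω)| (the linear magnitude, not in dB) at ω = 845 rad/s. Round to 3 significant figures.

20.6

At ω = 845 rad/s:
zero (1 + j845·0.005) = 1 + j4.225 → |·| ≈ 4.3417, ∠ ≈ 76.68°
pole (1 + j845·1) = 1 + j845 → |·| ≈ 845, ∠ ≈ 89.93°
|G| = 4000 · 4.3417 / (845) ≈ 20.552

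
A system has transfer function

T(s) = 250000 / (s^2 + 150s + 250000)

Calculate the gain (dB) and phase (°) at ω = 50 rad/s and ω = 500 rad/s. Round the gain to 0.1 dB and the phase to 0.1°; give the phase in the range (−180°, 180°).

ω = 50: 0.1 dB, -1.7°; ω = 500: 10.5 dB, -90.0°

At s = jω = j50:
quadratic: (j50)² + 150·j50 + 250000 = 247500 + j7500 → |·| ≈ 2.4761e+05, ∠ ≈ 1.74°
|T| = 250000 / 2.4761e+05 ≈ 1.0097
Gain = 20 log₁₀(1.0097) ≈ 0.08 dB
∠T = 0.00° − 1.74° = -1.74°

At s = jω = j500:
quadratic: (j500)² + 150·j500 + 250000 = 0 + j75000 → |·| ≈ 75000, ∠ ≈ 90.00°
|T| = 250000 / 75000 ≈ 3.3333
Gain = 20 log₁₀(3.3333) ≈ 10.46 dB
∠T = 0.00° − 90.00° = -90.00°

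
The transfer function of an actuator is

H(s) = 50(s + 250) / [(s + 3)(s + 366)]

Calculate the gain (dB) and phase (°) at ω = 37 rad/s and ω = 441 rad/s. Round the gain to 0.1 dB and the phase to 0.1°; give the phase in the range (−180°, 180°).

At s = jω = j37:
zero (s+250): 250 + j37 → |·| = √(250²+37²) = √63869 ≈ 252.72, ∠ = arctan(37/250) ≈ 8.42°
pole (s+3): 3 + j37 → |·| = √(3²+37²) = √1378 ≈ 37.121, ∠ = arctan(37/3) ≈ 85.36°
pole (s+366): 366 + j37 → |·| = √(366²+37²) = √135325 ≈ 367.87, ∠ = arctan(37/366) ≈ 5.77°
|H| = 50 · 252.72 / 13656 ≈ 0.92531
Gain = 20 log₁₀(0.92531) ≈ -0.67 dB
∠H = 8.42° − 91.13° = -82.71°

At s = jω = j441:
zero (s+250): 250 + j441 → |·| = √(250²+441²) = √256981 ≈ 506.93, ∠ = arctan(441/250) ≈ 60.45°
pole (s+3): 3 + j441 → |·| = √(3²+441²) = √194490 ≈ 441.01, ∠ = arctan(441/3) ≈ 89.61°
pole (s+366): 366 + j441 → |·| = √(366²+441²) = √328437 ≈ 573.09, ∠ = arctan(441/366) ≈ 50.31°
|H| = 50 · 506.93 / 2.5274e+05 ≈ 0.10029
Gain = 20 log₁₀(0.10029) ≈ -19.97 dB
∠H = 60.45° − 139.92° = -79.47°

ω = 37: -0.7 dB, -82.7°; ω = 441: -20.0 dB, -79.5°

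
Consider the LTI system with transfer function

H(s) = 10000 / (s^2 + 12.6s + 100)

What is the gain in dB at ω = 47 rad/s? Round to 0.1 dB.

13.2 dB

At s = jω = j47:
quadratic: (j47)² + 12.6·j47 + 100 = -2109 + j592.2 → |·| ≈ 2190.6, ∠ ≈ 164.32°
|H| = 10000 / 2190.6 ≈ 4.565
Gain = 20 log₁₀(4.565) ≈ 13.19 dB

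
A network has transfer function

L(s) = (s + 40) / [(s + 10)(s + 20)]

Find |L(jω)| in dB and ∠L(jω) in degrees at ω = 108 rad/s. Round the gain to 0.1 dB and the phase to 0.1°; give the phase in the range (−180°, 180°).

At s = jω = j108:
zero (s+40): 40 + j108 → |·| = √(40²+108²) = √13264 ≈ 115.17, ∠ = arctan(108/40) ≈ 69.68°
pole (s+10): 10 + j108 → |·| = √(10²+108²) = √11764 ≈ 108.46, ∠ = arctan(108/10) ≈ 84.71°
pole (s+20): 20 + j108 → |·| = √(20²+108²) = √12064 ≈ 109.84, ∠ = arctan(108/20) ≈ 79.51°
|L| = 1 · 115.17 / 11913 ≈ 0.0096676
Gain = 20 log₁₀(0.0096676) ≈ -40.29 dB
∠L = 69.68° − 164.22° = -94.54°

-40.3 dB, -94.5°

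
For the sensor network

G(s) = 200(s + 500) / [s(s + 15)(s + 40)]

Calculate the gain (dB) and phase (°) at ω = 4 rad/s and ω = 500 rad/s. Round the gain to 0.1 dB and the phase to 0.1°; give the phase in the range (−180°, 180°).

ω = 4: 32.1 dB, -110.2°; ω = 500: -59.0 dB, 141.3°

At s = jω = j4:
zero (s+500): 500 + j4 → |·| = √(500²+4²) = √250016 ≈ 500.02, ∠ = arctan(4/500) ≈ 0.46°
pole (s+15): 15 + j4 → |·| = √(15²+4²) = √241 ≈ 15.524, ∠ = arctan(4/15) ≈ 14.93°
pole (s+40): 40 + j4 → |·| = √(40²+4²) = √1616 ≈ 40.2, ∠ = arctan(4/40) ≈ 5.71°
pole at origin: |s| = 4, ∠ = 90.00° (in denominator)
|G| = 200 · 500.02 / 2496.3 ≈ 40.061
Gain = 20 log₁₀(40.061) ≈ 32.05 dB
∠G = 0.46° − 110.64° = -110.18°

At s = jω = j500:
zero (s+500): 500 + j500 → |·| = √(500²+500²) = √500000 ≈ 707.11, ∠ = arctan(500/500) ≈ 45.00°
pole (s+15): 15 + j500 → |·| = √(15²+500²) = √250225 ≈ 500.22, ∠ = arctan(500/15) ≈ 88.28°
pole (s+40): 40 + j500 → |·| = √(40²+500²) = √251600 ≈ 501.6, ∠ = arctan(500/40) ≈ 85.43°
pole at origin: |s| = 500, ∠ = 90.00° (in denominator)
|G| = 200 · 707.11 / 1.2546e+08 ≈ 0.0011272
Gain = 20 log₁₀(0.0011272) ≈ -58.96 dB
∠G = 45.00° − 263.71° = -218.71° ≡ 141.29° (principal value)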